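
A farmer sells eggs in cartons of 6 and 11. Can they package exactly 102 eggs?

We need non-negative a, b with 6a + 11b = 102.
gcd(6, 11) = 1 divides 102.
Try a = 6: 11b = 102 - 36 = 66, so b = 6.
One way: 6 cartons of 6 and 6 cartons of 11.

Yes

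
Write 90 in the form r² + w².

We need to find integers r, w > 0 such that r² + w² = 90.
Trying r = 3: w² = 90 - 3² = 90 - 9 = 81
w = 9
Check: 3² + 9² = 9 + 81 = 90 ✓

90 = 3² + 9²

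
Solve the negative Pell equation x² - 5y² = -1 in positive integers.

We need x² = 5y² - 1. Try successive y:
y = 1: x² = 5·1² - 1 = 4 = 2² ✓
Check: 2² - 5·1² = 4 - 5 = -1 ✓

x = 2, y = 1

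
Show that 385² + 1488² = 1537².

Compute a² + b² = 385² + 1488² = 148225 + 2214144 = 2362369
Compute c² = 1537² = 2362369
Since 2362369 = 2362369, confirmed.

Yes, it is a Pythagorean triple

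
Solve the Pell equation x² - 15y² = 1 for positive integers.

We seek the smallest positive integers (x, y) with x² - 15y² = 1, i.e., x² = 15y² + 1.
Try successive y values:
y = 1: x² = 15·1² + 1 = 16, x = 4 ✓

Verify: 4² - 15·1² = 16 - 15 = 1 ✓

x = 4, y = 1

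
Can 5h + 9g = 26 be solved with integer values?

Step 1: Compute gcd(5, 9).
gcd(5, 9) = 1

Step 2: Check divisibility.
Does 1 divide 26? 26 = 1 x 26, so yes.

By the theorem on linear Diophantine equations, 5h + 9g = 26 has integer solutions if and only if gcd(5, 9) divides 26. Since 1 | 26, solutions exist.

Yes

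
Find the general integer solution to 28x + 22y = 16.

Step 1: Compute gcd(28, 22) = 2.
Since 2 divides 16, solutions exist.

Step 2: Find a particular solution using extended Euclidean algorithm.
We get x₀ = 32, y₀ = -40.
Check: 28*32 + 22*-40 = 16 = 16 ✓

Step 3: Write the general solution.
x = 32 + (22/2)t = 32 + 11t
y = -40 - (28/2)t = -40 - 14t
for any integer t.

x = 32 + 11t, y = -40 - 14t for integer t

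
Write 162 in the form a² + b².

We need to find integers a, b > 0 such that a² + b² = 162.
Trying a = 9: b² = 162 - 9² = 162 - 81 = 81
b = 9
Check: 9² + 9² = 81 + 81 = 162 ✓

162 = 9² + 9²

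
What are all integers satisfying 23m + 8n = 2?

Step 1: Compute gcd(23, 8) = 1.
Since 1 divides 2, solutions exist.

Step 2: Find a particular solution using extended Euclidean algorithm.
We get m₀ = -2, n₀ = 6.
Check: 23*-2 + 8*6 = 2 = 2 ✓

Step 3: Write the general solution.
m = -2 + (8/1)t = -2 + 8t
n = 6 - (23/1)t = 6 - 23t
for any integer t.

m = -2 + 8t, n = 6 - 23t for integer t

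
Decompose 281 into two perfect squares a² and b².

We need to find integers a, b > 0 such that a² + b² = 281.
Trying a = 5: b² = 281 - 5² = 281 - 25 = 256
b = 16
Check: 5² + 16² = 25 + 256 = 281 ✓

281 = 5² + 16²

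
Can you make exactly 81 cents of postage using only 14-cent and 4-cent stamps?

We need non-negative x, y with 14x + 4y = 81.
gcd(14, 4) = 2, and 2 does not divide 81.
No integer solutions exist, so certainly no non-negative ones.

No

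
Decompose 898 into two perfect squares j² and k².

We need to find integers j, k > 0 such that j² + k² = 898.
Trying j = 13: k² = 898 - 13² = 898 - 169 = 729
k = 27
Check: 13² + 27² = 169 + 729 = 898 ✓

898 = 13² + 27²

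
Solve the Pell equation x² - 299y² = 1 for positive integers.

We seek the smallest positive integers (x, y) with x² - 299y² = 1, i.e., x² = 299y² + 1.
Try successive y values:
y = 1: x² = 299·1² + 1 = 300, not a perfect square
y = 2: x² = 299·2² + 1 = 1197, not a perfect square
y = 3: x² = 299·3² + 1 = 2692, not a perfect square
... continuing the search (or via continued fractions) ...
y = 24: x² = 299·24² + 1 = 172225, x = 415 ✓

Verify: 415² - 299·24² = 172225 - 172224 = 1 ✓

x = 415, y = 24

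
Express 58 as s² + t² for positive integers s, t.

We need to find integers s, t > 0 such that s² + t² = 58.
Trying s = 3: t² = 58 - 3² = 58 - 9 = 49
t = 7
Check: 3² + 7² = 9 + 49 = 58 ✓

58 = 3² + 7²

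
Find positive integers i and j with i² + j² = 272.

We need to find integers i, j > 0 such that i² + j² = 272.
Trying i = 4: j² = 272 - 4² = 272 - 16 = 256
j = 16
Check: 4² + 16² = 16 + 256 = 272 ✓

272 = 4² + 16²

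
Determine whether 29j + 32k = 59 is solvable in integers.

Step 1: Compute gcd(29, 32).
gcd(29, 32) = 1

Step 2: Check divisibility.
Does 1 divide 59? 59 = 1 x 59, so yes.

By the theorem on linear Diophantine equations, 29j + 32k = 59 has integer solutions if and only if gcd(29, 32) divides 59. Since 1 | 59, solutions exist.

Yes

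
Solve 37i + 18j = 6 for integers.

Step 1: Check solvability.
gcd(37, 18) = 1
Since 1 divides 6, solutions exist.

Step 2: Apply extended Euclidean algorithm to find gcd.
We find integers such that 37*x0 + 18*y0 = 1

Step 3: Scale the particular solution.
Multiply by 6/1 = 6:
i = 6, j = -12

Step 4: Verify.
37*(6) + 18*(-12) = 6 = 6 ✓

i = 6, j = -12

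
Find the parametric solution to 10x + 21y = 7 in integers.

Step 1: Compute gcd(10, 21) = 1.
Since 1 divides 7, solutions exist.

Step 2: Find a particular solution using extended Euclidean algorithm.
We get x₀ = -14, y₀ = 7.
Check: 10*-14 + 21*7 = 7 = 7 ✓

Step 3: Write the general solution.
x = -14 + (21/1)t = -14 + 21t
y = 7 - (10/1)t = 7 - 10t
for any integer t.

x = -14 + 21t, y = 7 - 10t for integer t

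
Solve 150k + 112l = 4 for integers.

Step 1: Check solvability.
gcd(150, 112) = 2
Since 2 divides 4, solutions exist.

Step 2: Apply extended Euclidean algorithm to find gcd.
We find integers such that 150*x0 + 112*y0 = 2

Step 3: Scale the particular solution.
Multiply by 4/2 = 2:
k = 6, l = -8

Step 4: Verify.
150*(6) + 112*(-8) = 4 = 4 ✓

k = 6, l = -8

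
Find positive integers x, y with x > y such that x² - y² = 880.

Factor: x² - y² = (x+y)(x-y) = 880.
We need two factors of 880 with the same parity.
Use x+y = 440 and x-y = 2 (product 440·2 = 880).
Adding: 2x = 442, so x = 221.
Subtracting: 2y = 438, so y = 219.
Check: 221² - 219² = 48841 - 47961 = 880 ✓

x = 221, y = 219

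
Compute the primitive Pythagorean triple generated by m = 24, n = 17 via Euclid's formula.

a = m² - n² = 576 - 289 = 287
b = 2mn = 2·24·17 = 816
c = m² + n² = 576 + 289 = 865
Verify: 287² + 816² = 82369 + 665856 = 748225 = 865² ✓

(287, 816, 865)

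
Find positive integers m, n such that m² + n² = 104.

Search for m with 104 - m² a perfect square.
m = 2: 104 - 2² = 104 - 4 = 100 = 10² ✓
So m = 2, n = 10.

m = 2, n = 10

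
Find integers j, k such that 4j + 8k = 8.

Step 1: Check solvability.
gcd(4, 8) = 4
Since 4 divides 8, solutions exist.

Step 2: Apply extended Euclidean algorithm to find gcd.
We find integers such that 4*x0 + 8*y0 = 4

Step 3: Scale the particular solution.
Multiply by 8/4 = 2:
j = 2, k = 0

Step 4: Verify.
4*(2) + 8*(0) = 8 = 8 ✓

j = 2, k = 0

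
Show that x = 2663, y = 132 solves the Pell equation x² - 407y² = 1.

Compute x² = 2663² = 7091569
Compute 407y² = 407·132² = 407·17424 = 7091568
x² - 407y² = 7091569 - 7091568 = 1
Since this equals 1, (2663, 132) is a solution.

Yes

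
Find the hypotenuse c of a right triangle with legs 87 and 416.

c² = a² + b² = 87² + 416² = 7569 + 173056 = 180625
c = 425

425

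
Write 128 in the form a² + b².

We need to find integers a, b > 0 such that a² + b² = 128.
Trying a = 8: b² = 128 - 8² = 128 - 64 = 64
b = 8
Check: 8² + 8² = 64 + 64 = 128 ✓

128 = 8² + 8²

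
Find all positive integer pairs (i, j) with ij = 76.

The positive divisors of 76 are: 1, 2, 4, 19, 38, 76.
Each divisor d gives the pair (d, 76/d):
(1, 76), (2, 38), (4, 19), (19, 4), (38, 2), (76, 1)

(1, 76), (2, 38), (4, 19), (19, 4), (38, 2), (76, 1)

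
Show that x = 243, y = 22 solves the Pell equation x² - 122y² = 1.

Compute x² = 243² = 59049
Compute 122y² = 122·22² = 122·484 = 59048
x² - 122y² = 59049 - 59048 = 1
Since this equals 1, (243, 22) is a solution.

Yes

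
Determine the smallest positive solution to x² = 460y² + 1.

We seek the smallest positive integers (x, y) with x² - 460y² = 1, i.e., x² = 460y² + 1.
Try successive y values:
y = 1: x² = 460·1² + 1 = 461, not a perfect square
y = 2: x² = 460·2² + 1 = 1841, not a perfect square
y = 3: x² = 460·3² + 1 = 4141, not a perfect square
... continuing the search (or via continued fractions) ...
y = 118230: x² = 460·118230² + 1 = 6430033134001, x = 2535751 ✓

Verify: 2535751² - 460·118230² = 6430033134001 - 6430033134000 = 1 ✓

x = 2535751, y = 118230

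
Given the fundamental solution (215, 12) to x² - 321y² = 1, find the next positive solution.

Solutions to x² - Dy² = 1 are generated by powers of (x₀ + y₀√D).
The next solution satisfies x₁ + y₁√321 = (x₀ + y₀√321)², giving:
x₁ = x₀² + 321y₀² = 215² + 321·12² = 46225 + 46224 = 92449
y₁ = 2x₀y₀ = 2·215·12 = 5160

Verify: 92449² - 321·5160² = 8546817601 - 8546817600 = 1 ✓

x = 92449, y = 5160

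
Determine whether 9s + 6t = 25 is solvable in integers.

Step 1: Compute gcd(9, 6).
gcd(9, 6) = 3

Step 2: Check divisibility.
Does 3 divide 25? 25 = 3 x 8 + 1, so no.

By the theorem on linear Diophantine equations, 9s + 6t = 25 has integer solutions if and only if gcd(9, 6) divides 25. Since 3 does not divide 25, no solutions exist.

No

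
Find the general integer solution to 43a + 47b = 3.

Step 1: Compute gcd(43, 47) = 1.
Since 1 divides 3, solutions exist.

Step 2: Find a particular solution using extended Euclidean algorithm.
We get a₀ = -36, b₀ = 33.
Check: 43*-36 + 47*33 = 3 = 3 ✓

Step 3: Write the general solution.
a = -36 + (47/1)t = -36 + 47t
b = 33 - (43/1)t = 33 - 43t
for any integer t.

a = -36 + 47t, b = 33 - 43t for integer t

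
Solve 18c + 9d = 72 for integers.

Step 1: Check solvability.
gcd(18, 9) = 9
Since 9 divides 72, solutions exist.

Step 2: Apply extended Euclidean algorithm to find gcd.
We find integers such that 18*x0 + 9*y0 = 9

Step 3: Scale the particular solution.
Multiply by 72/9 = 8:
c = 0, d = 8

Step 4: Verify.
18*(0) + 9*(8) = 72 = 72 ✓

c = 0, d = 8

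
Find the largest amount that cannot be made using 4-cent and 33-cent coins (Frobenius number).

For two coprime denominations a and b, the Frobenius number (largest value not representable as a non-negative combination) is ab - a - b.
Here gcd(4, 33) = 1, so they are coprime.
F(4, 33) = 4·33 - 4 - 33 = 132 - 37 = 95

95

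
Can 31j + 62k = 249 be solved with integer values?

Step 1: Compute gcd(31, 62).
gcd(31, 62) = 31

Step 2: Check divisibility.
Does 31 divide 249? 249 = 31 x 8 + 1, so no.

By the theorem on linear Diophantine equations, 31j + 62k = 249 has integer solutions if and only if gcd(31, 62) divides 249. Since 31 does not divide 249, no solutions exist.

No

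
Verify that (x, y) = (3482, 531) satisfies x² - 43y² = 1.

Compute x² = 3482² = 12124324
Compute 43y² = 43·531² = 43·281961 = 12124323
x² - 43y² = 12124324 - 12124323 = 1
Since this equals 1, (3482, 531) is a solution.

Yes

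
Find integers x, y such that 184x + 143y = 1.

Step 1: Check solvability.
gcd(184, 143) = 1
Since 1 divides 1, solutions exist.

Step 2: Apply extended Euclidean algorithm to find gcd.
We find integers such that 184*x0 + 143*y0 = 1

Step 3: Scale the particular solution.
Multiply by 1/1 = 1:
x = 7, y = -9

Step 4: Verify.
184*(7) + 143*(-9) = 1 = 1 ✓

x = 7, y = -9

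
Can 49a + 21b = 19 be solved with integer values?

Step 1: Compute gcd(49, 21).
gcd(49, 21) = 7

Step 2: Check divisibility.
Does 7 divide 19? 19 = 7 x 2 + 5, so no.

By the theorem on linear Diophantine equations, 49a + 21b = 19 has integer solutions if and only if gcd(49, 21) divides 19. Since 7 does not divide 19, no solutions exist.

No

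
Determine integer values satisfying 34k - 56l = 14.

Step 1: Check solvability.
gcd(34, 56) = 2
Since 2 divides 14, solutions exist.

Step 2: Apply extended Euclidean algorithm to find gcd.
We find integers such that 34*x0 + 56*y0 = 2

Step 3: Scale the particular solution.
Multiply by 14/2 = 7:
k = 35, l = 21

Step 4: Verify.
34*(35) - 56*(21) = 14 = 14 ✓

k = 35, l = 21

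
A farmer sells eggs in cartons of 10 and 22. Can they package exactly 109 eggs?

We need non-negative a, b with 10a + 22b = 109.
gcd(10, 22) = 2, and 2 does not divide 109.
No integer solutions exist.

No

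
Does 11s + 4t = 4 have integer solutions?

Step 1: Compute gcd(11, 4).
gcd(11, 4) = 1

Step 2: Check divisibility.
Does 1 divide 4? 4 = 1 x 4, so yes.

By the theorem on linear Diophantine equations, 11s + 4t = 4 has integer solutions if and only if gcd(11, 4) divides 4. Since 1 | 4, solutions exist.

Yes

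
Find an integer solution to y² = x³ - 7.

Try small integer x values and check whether x³ - 7 is a perfect square.
x = 2: x³ - 7 = 2³ - 7 = 8 - 7 = 1
Is 1 a perfect square? 1² = 1 ✓
So (x, y) = (2, -1) is a solution.

x = 2, y = -1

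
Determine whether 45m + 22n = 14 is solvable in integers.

Step 1: Compute gcd(45, 22).
gcd(45, 22) = 1

Step 2: Check divisibility.
Does 1 divide 14? 14 = 1 x 14, so yes.

By the theorem on linear Diophantine equations, 45m + 22n = 14 has integer solutions if and only if gcd(45, 22) divides 14. Since 1 | 14, solutions exist.

Yes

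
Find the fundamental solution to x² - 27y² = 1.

We seek the smallest positive integers (x, y) with x² - 27y² = 1, i.e., x² = 27y² + 1.
Try successive y values:
y = 1: x² = 27·1² + 1 = 28, not a perfect square
y = 2: x² = 27·2² + 1 = 109, not a perfect square
y = 3: x² = 27·3² + 1 = 244, not a perfect square
... continuing the search (or via continued fractions) ...
y = 5: x² = 27·5² + 1 = 676, x = 26 ✓

Verify: 26² - 27·5² = 676 - 675 = 1 ✓

x = 26, y = 5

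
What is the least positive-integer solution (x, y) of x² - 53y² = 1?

We seek the smallest positive integers (x, y) with x² - 53y² = 1, i.e., x² = 53y² + 1.
Try successive y values:
y = 1: x² = 53·1² + 1 = 54, not a perfect square
y = 2: x² = 53·2² + 1 = 213, not a perfect square
y = 3: x² = 53·3² + 1 = 478, not a perfect square
... continuing the search (or via continued fractions) ...
y = 9100: x² = 53·9100² + 1 = 4388930001, x = 66249 ✓

Verify: 66249² - 53·9100² = 4388930001 - 4388930000 = 1 ✓

x = 66249, y = 9100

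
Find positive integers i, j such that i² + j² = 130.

Search for i with 130 - i² a perfect square.
i = 3: 130 - 3² = 130 - 9 = 121 = 11² ✓
So i = 3, j = 11.

i = 3, j = 11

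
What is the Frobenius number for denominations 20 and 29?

For two coprime denominations a and b, the Frobenius number (largest value not representable as a non-negative combination) is ab - a - b.
Here gcd(20, 29) = 1, so they are coprime.
F(20, 29) = 20·29 - 20 - 29 = 580 - 49 = 531

531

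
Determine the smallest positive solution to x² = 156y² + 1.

We seek the smallest positive integers (x, y) with x² - 156y² = 1, i.e., x² = 156y² + 1.
Try successive y values:
y = 1: x² = 156·1² + 1 = 157, not a perfect square
y = 2: x² = 156·2² + 1 = 625, x = 25 ✓

Verify: 25² - 156·2² = 625 - 624 = 1 ✓

x = 25, y = 2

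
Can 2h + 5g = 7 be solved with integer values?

Step 1: Compute gcd(2, 5).
gcd(2, 5) = 1

Step 2: Check divisibility.
Does 1 divide 7? 7 = 1 x 7, so yes.

By the theorem on linear Diophantine equations, 2h + 5g = 7 has integer solutions if and only if gcd(2, 5) divides 7. Since 1 | 7, solutions exist.

Yes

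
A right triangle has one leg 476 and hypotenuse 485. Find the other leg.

a² = c² - b² = 235225 - 226576 = 8649
a = 93

93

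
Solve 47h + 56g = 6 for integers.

Step 1: Check solvability.
gcd(47, 56) = 1
Since 1 divides 6, solutions exist.

Step 2: Apply extended Euclidean algorithm to find gcd.
We find integers such that 47*x0 + 56*y0 = 1

Step 3: Scale the particular solution.
Multiply by 6/1 = 6:
h = -150, g = 126

Step 4: Verify.
47*(-150) + 56*(126) = 6 = 6 ✓

h = -150, g = 126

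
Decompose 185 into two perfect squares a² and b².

We need to find integers a, b > 0 such that a² + b² = 185.
Trying a = 4: b² = 185 - 4² = 185 - 16 = 169
b = 13
Check: 4² + 13² = 16 + 169 = 185 ✓

185 = 4² + 13²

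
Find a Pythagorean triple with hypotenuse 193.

We need a² + b² = 193² = 37249.
Trying: 95² + 168² = 9025 + 28224 = 37249 ✓

(95, 168, 193)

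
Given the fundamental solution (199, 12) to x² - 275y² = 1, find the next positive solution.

Solutions to x² - Dy² = 1 are generated by powers of (x₀ + y₀√D).
The next solution satisfies x₁ + y₁√275 = (x₀ + y₀√275)², giving:
x₁ = x₀² + 275y₀² = 199² + 275·12² = 39601 + 39600 = 79201
y₁ = 2x₀y₀ = 2·199·12 = 4776

Verify: 79201² - 275·4776² = 6272798401 - 6272798400 = 1 ✓

x = 79201, y = 4776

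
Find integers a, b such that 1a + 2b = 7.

Step 1: Check solvability.
gcd(1, 2) = 1
Since 1 divides 7, solutions exist.

Step 2: Apply extended Euclidean algorithm to find gcd.
We find integers such that 1*x0 + 2*y0 = 1

Step 3: Scale the particular solution.
Multiply by 7/1 = 7:
a = 7, b = 0

Step 4: Verify.
1*(7) + 2*(0) = 7 = 7 ✓

a = 7, b = 0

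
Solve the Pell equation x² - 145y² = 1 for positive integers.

We seek the smallest positive integers (x, y) with x² - 145y² = 1, i.e., x² = 145y² + 1.
Try successive y values:
y = 1: x² = 145·1² + 1 = 146, not a perfect square
y = 2: x² = 145·2² + 1 = 581, not a perfect square
y = 3: x² = 145·3² + 1 = 1306, not a perfect square
... continuing the search (or via continued fractions) ...
y = 24: x² = 145·24² + 1 = 83521, x = 289 ✓

Verify: 289² - 145·24² = 83521 - 83520 = 1 ✓

x = 289, y = 24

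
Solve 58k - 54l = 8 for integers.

Step 1: Check solvability.
gcd(58, 54) = 2
Since 2 divides 8, solutions exist.

Step 2: Apply extended Euclidean algorithm to find gcd.
We find integers such that 58*x0 + 54*y0 = 2

Step 3: Scale the particular solution.
Multiply by 8/2 = 4:
k = -52, l = -56

Step 4: Verify.
58*(-52) - 54*(-56) = 8 = 8 ✓

k = -52, l = -56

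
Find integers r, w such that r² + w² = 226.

We need to find integers r, w > 0 such that r² + w² = 226.
Trying r = 1: w² = 226 - 1² = 226 - 1 = 225
w = 15
Check: 1² + 15² = 1 + 225 = 226 ✓

226 = 1² + 15²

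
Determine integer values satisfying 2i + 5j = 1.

Step 1: Check solvability.
gcd(2, 5) = 1
Since 1 divides 1, solutions exist.

Step 2: Apply extended Euclidean algorithm to find gcd.
We find integers such that 2*x0 + 5*y0 = 1

Step 3: Scale the particular solution.
Multiply by 1/1 = 1:
i = -2, j = 1

Step 4: Verify.
2*(-2) + 5*(1) = 1 = 1 ✓

i = -2, j = 1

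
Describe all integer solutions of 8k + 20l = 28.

Step 1: Compute gcd(8, 20) = 4.
Since 4 divides 28, solutions exist.

Step 2: Find a particular solution using extended Euclidean algorithm.
We get k₀ = -14, l₀ = 7.
Check: 8*-14 + 20*7 = 28 = 28 ✓

Step 3: Write the general solution.
k = -14 + (20/4)t = -14 + 5t
l = 7 - (8/4)t = 7 - 2t
for any integer t.

k = -14 + 5t, l = 7 - 2t for integer t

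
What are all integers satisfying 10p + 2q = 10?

Step 1: Compute gcd(10, 2) = 2.
Since 2 divides 10, solutions exist.

Step 2: Find a particular solution using extended Euclidean algorithm.
We get p₀ = 0, q₀ = 5.
Check: 10*0 + 2*5 = 10 = 10 ✓

Step 3: Write the general solution.
p = 0 + (2/2)t = 0 + 1t
q = 5 - (10/2)t = 5 - 5t
for any integer t.

p = 0 + 1t, q = 5 - 5t for integer t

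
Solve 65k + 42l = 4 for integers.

Step 1: Check solvability.
gcd(65, 42) = 1
Since 1 divides 4, solutions exist.

Step 2: Apply extended Euclidean algorithm to find gcd.
We find integers such that 65*x0 + 42*y0 = 1

Step 3: Scale the particular solution.
Multiply by 4/1 = 4:
k = 44, l = -68

Step 4: Verify.
65*(44) + 42*(-68) = 4 = 4 ✓

k = 44, l = -68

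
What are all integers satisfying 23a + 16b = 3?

Step 1: Compute gcd(23, 16) = 1.
Since 1 divides 3, solutions exist.

Step 2: Find a particular solution using extended Euclidean algorithm.
We get a₀ = 21, b₀ = -30.
Check: 23*21 + 16*-30 = 3 = 3 ✓

Step 3: Write the general solution.
a = 21 + (16/1)t = 21 + 16t
b = -30 - (23/1)t = -30 - 23t
for any integer t.

a = 21 + 16t, b = -30 - 23t for integer t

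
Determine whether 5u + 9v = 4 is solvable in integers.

Step 1: Compute gcd(5, 9).
gcd(5, 9) = 1

Step 2: Check divisibility.
Does 1 divide 4? 4 = 1 x 4, so yes.

By the theorem on linear Diophantine equations, 5u + 9v = 4 has integer solutions if and only if gcd(5, 9) divides 4. Since 1 | 4, solutions exist.

Yes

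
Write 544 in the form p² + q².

We need to find integers p, q > 0 such that p² + q² = 544.
Trying p = 12: q² = 544 - 12² = 544 - 144 = 400
q = 20
Check: 12² + 20² = 144 + 400 = 544 ✓

544 = 12² + 20²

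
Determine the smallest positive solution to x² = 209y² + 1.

We seek the smallest positive integers (x, y) with x² - 209y² = 1, i.e., x² = 209y² + 1.
Try successive y values:
y = 1: x² = 209·1² + 1 = 210, not a perfect square
y = 2: x² = 209·2² + 1 = 837, not a perfect square
y = 3: x² = 209·3² + 1 = 1882, not a perfect square
... continuing the search (or via continued fractions) ...
y = 3220: x² = 209·3220² + 1 = 2166995601, x = 46551 ✓

Verify: 46551² - 209·3220² = 2166995601 - 2166995600 = 1 ✓

x = 46551, y = 3220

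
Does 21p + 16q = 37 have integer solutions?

Step 1: Compute gcd(21, 16).
gcd(21, 16) = 1

Step 2: Check divisibility.
Does 1 divide 37? 37 = 1 x 37, so yes.

By the theorem on linear Diophantine equations, 21p + 16q = 37 has integer solutions if and only if gcd(21, 16) divides 37. Since 1 | 37, solutions exist.

Yes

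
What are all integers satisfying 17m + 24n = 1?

Step 1: Compute gcd(17, 24) = 1.
Since 1 divides 1, solutions exist.

Step 2: Find a particular solution using extended Euclidean algorithm.
We get m₀ = -7, n₀ = 5.
Check: 17*-7 + 24*5 = 1 = 1 ✓

Step 3: Write the general solution.
m = -7 + (24/1)t = -7 + 24t
n = 5 - (17/1)t = 5 - 17t
for any integer t.

m = -7 + 24t, n = 5 - 17t for integer t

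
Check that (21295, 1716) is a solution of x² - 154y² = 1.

Compute x² = 21295² = 453477025
Compute 154y² = 154·1716² = 154·2944656 = 453477024
x² - 154y² = 453477025 - 453477024 = 1
Since this equals 1, (21295, 1716) is a solution.

Yes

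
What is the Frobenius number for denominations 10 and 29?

For two coprime denominations a and b, the Frobenius number (largest value not representable as a non-negative combination) is ab - a - b.
Here gcd(10, 29) = 1, so they are coprime.
F(10, 29) = 10·29 - 10 - 29 = 290 - 39 = 251

251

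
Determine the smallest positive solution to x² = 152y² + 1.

We seek the smallest positive integers (x, y) with x² - 152y² = 1, i.e., x² = 152y² + 1.
Try successive y values:
y = 1: x² = 152·1² + 1 = 153, not a perfect square
y = 2: x² = 152·2² + 1 = 609, not a perfect square
y = 3: x² = 152·3² + 1 = 1369, x = 37 ✓

Verify: 37² - 152·3² = 1369 - 1368 = 1 ✓

x = 37, y = 3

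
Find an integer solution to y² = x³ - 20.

Try small integer x values and check whether x³ - 20 is a perfect square.
x = 6: x³ - 20 = 6³ - 20 = 216 - 20 = 196
Is 196 a perfect square? 14² = 196 ✓
So (x, y) = (6, 14) is a solution.

x = 6, y = 14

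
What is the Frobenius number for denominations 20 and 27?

For two coprime denominations a and b, the Frobenius number (largest value not representable as a non-negative combination) is ab - a - b.
Here gcd(20, 27) = 1, so they are coprime.
F(20, 27) = 20·27 - 20 - 27 = 540 - 47 = 493

493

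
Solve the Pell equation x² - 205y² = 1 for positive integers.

We seek the smallest positive integers (x, y) with x² - 205y² = 1, i.e., x² = 205y² + 1.
Try successive y values:
y = 1: x² = 205·1² + 1 = 206, not a perfect square
y = 2: x² = 205·2² + 1 = 821, not a perfect square
y = 3: x² = 205·3² + 1 = 1846, not a perfect square
... continuing the search (or via continued fractions) ...
y = 2772: x² = 205·2772² + 1 = 1575216721, x = 39689 ✓

Verify: 39689² - 205·2772² = 1575216721 - 1575216720 = 1 ✓

x = 39689, y = 2772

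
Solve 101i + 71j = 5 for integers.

Step 1: Check solvability.
gcd(101, 71) = 1
Since 1 divides 5, solutions exist.

Step 2: Apply extended Euclidean algorithm to find gcd.
We find integers such that 101*x0 + 71*y0 = 1

Step 3: Scale the particular solution.
Multiply by 5/1 = 5:
i = -130, j = 185

Step 4: Verify.
101*(-130) + 71*(185) = 5 = 5 ✓

i = -130, j = 185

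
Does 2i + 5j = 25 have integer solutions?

Step 1: Compute gcd(2, 5).
gcd(2, 5) = 1

Step 2: Check divisibility.
Does 1 divide 25? 25 = 1 x 25, so yes.

By the theorem on linear Diophantine equations, 2i + 5j = 25 has integer solutions if and only if gcd(2, 5) divides 25. Since 1 | 25, solutions exist.

Yes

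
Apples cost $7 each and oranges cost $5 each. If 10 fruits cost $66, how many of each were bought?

Let a = apples, o = oranges.
a + o = 10
7a + 5o = 66
Substitute o = 10 - a:
7a + 5(10 - a) = 66
(7 - 5)a = 66 - 50
2a = 16
a = 8, o = 10 - 8 = 2

Apples: 8, Oranges: 2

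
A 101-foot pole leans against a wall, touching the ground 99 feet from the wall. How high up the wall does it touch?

The ladder, wall, and ground form a right triangle with hypotenuse 101 and one leg 99.
By the Pythagorean theorem: h² = 101² - 99² = 10201 - 9801 = 400
h = √400 = 20 feet

20 feet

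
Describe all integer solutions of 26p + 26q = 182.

Step 1: Compute gcd(26, 26) = 26.
Since 26 divides 182, solutions exist.

Step 2: Find a particular solution using extended Euclidean algorithm.
We get p₀ = 0, q₀ = 7.
Check: 26*0 + 26*7 = 182 = 182 ✓

Step 3: Write the general solution.
p = 0 + (26/26)t = 0 + 1t
q = 7 - (26/26)t = 7 - 1t
for any integer t.

p = 0 + 1t, q = 7 - 1t for integer t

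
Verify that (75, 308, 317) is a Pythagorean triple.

Compute a² + b² = 75² + 308² = 5625 + 94864 = 100489
Compute c² = 317² = 100489
Since 100489 = 100489, confirmed.

Yes, it is a Pythagorean triple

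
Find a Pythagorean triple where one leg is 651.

We need the other leg and hypotenuse such that 651² + x² = c².
Take x = 260, c = 701: 651² + 260² = 423801 + 67600 = 491401 = 701² ✓
Triple: (651, 260, 701)

(651, 260, 701)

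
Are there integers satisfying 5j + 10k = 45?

Step 1: Compute gcd(5, 10).
gcd(5, 10) = 5

Step 2: Check divisibility.
Does 5 divide 45? 45 = 5 x 9, so yes.

By the theorem on linear Diophantine equations, 5j + 10k = 45 has integer solutions if and only if gcd(5, 10) divides 45. Since 5 | 45, solutions exist.

Yes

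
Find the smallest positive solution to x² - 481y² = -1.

We need x² = 481y² - 1. Try successive y:
y = 1: x² = 481·1² - 1 = 480, not a perfect square
y = 2: x² = 481·2² - 1 = 1923, not a perfect square
y = 3: x² = 481·3² - 1 = 4328, not a perfect square
...
y = 43961: x² = 481·43961² - 1 = 929565939600 = 964140² ✓
Check: 964140² - 481·43961² = 929565939600 - 929565939601 = -1 ✓

x = 964140, y = 43961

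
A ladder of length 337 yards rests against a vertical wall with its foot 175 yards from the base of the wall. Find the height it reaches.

The ladder, wall, and ground form a right triangle with hypotenuse 337 and one leg 175.
By the Pythagorean theorem: h² = 337² - 175² = 113569 - 30625 = 82944
h = √82944 = 288 yards

288 yards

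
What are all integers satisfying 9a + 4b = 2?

Step 1: Compute gcd(9, 4) = 1.
Since 1 divides 2, solutions exist.

Step 2: Find a particular solution using extended Euclidean algorithm.
We get a₀ = 2, b₀ = -4.
Check: 9*2 + 4*-4 = 2 = 2 ✓

Step 3: Write the general solution.
a = 2 + (4/1)t = 2 + 4t
b = -4 - (9/1)t = -4 - 9t
for any integer t.

a = 2 + 4t, b = -4 - 9t for integer t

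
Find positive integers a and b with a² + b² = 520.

We need to find integers a, b > 0 such that a² + b² = 520.
Trying a = 6: b² = 520 - 6² = 520 - 36 = 484
b = 22
Check: 6² + 22² = 36 + 484 = 520 ✓

520 = 6² + 22²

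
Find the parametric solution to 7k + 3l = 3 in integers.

Step 1: Compute gcd(7, 3) = 1.
Since 1 divides 3, solutions exist.

Step 2: Find a particular solution using extended Euclidean algorithm.
We get k₀ = 3, l₀ = -6.
Check: 7*3 + 3*-6 = 3 = 3 ✓

Step 3: Write the general solution.
k = 3 + (3/1)t = 3 + 3t
l = -6 - (7/1)t = -6 - 7t
for any integer t.

k = 3 + 3t, l = -6 - 7t for integer t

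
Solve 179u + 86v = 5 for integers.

Step 1: Check solvability.
gcd(179, 86) = 1
Since 1 divides 5, solutions exist.

Step 2: Apply extended Euclidean algorithm to find gcd.
We find integers such that 179*x0 + 86*y0 = 1

Step 3: Scale the particular solution.
Multiply by 5/1 = 5:
u = 185, v = -385

Step 4: Verify.
179*(185) + 86*(-385) = 5 = 5 ✓

u = 185, v = -385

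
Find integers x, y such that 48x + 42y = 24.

Step 1: Check solvability.
gcd(48, 42) = 6
Since 6 divides 24, solutions exist.

Step 2: Apply extended Euclidean algorithm to find gcd.
We find integers such that 48*x0 + 42*y0 = 6

Step 3: Scale the particular solution.
Multiply by 24/6 = 4:
x = 4, y = -4

Step 4: Verify.
48*(4) + 42*(-4) = 24 = 24 ✓

x = 4, y = -4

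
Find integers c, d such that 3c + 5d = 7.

Step 1: Check solvability.
gcd(3, 5) = 1
Since 1 divides 7, solutions exist.

Step 2: Apply extended Euclidean algorithm to find gcd.
We find integers such that 3*x0 + 5*y0 = 1

Step 3: Scale the particular solution.
Multiply by 7/1 = 7:
c = 14, d = -7

Step 4: Verify.
3*(14) + 5*(-7) = 7 = 7 ✓

c = 14, d = -7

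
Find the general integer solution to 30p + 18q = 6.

Step 1: Compute gcd(30, 18) = 6.
Since 6 divides 6, solutions exist.

Step 2: Find a particular solution using extended Euclidean algorithm.
We get p₀ = -1, q₀ = 2.
Check: 30*-1 + 18*2 = 6 = 6 ✓

Step 3: Write the general solution.
p = -1 + (18/6)t = -1 + 3t
q = 2 - (30/6)t = 2 - 5t
for any integer t.

p = -1 + 3t, q = 2 - 5t for integer t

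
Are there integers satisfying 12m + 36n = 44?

Step 1: Compute gcd(12, 36).
gcd(12, 36) = 12

Step 2: Check divisibility.
Does 12 divide 44? 44 = 12 x 3 + 8, so no.

By the theorem on linear Diophantine equations, 12m + 36n = 44 has integer solutions if and only if gcd(12, 36) divides 44. Since 12 does not divide 44, no solutions exist.

No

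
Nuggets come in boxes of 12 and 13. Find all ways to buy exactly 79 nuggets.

We need non-negative integers (x, y) with 12x + 13y = 79.
For each x in 0..6, check if 79 - 12x is a non-negative multiple of 13.
No x yields an integer y ≥ 0.

No solution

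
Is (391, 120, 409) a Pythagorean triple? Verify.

Compute a² + b² = 391² + 120² = 152881 + 14400 = 167281
Compute c² = 409² = 167281
Since 167281 = 167281, confirmed.

Yes, it is a Pythagorean triple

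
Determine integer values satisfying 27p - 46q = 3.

Step 1: Check solvability.
gcd(27, 46) = 1
Since 1 divides 3, solutions exist.

Step 2: Apply extended Euclidean algorithm to find gcd.
We find integers such that 27*x0 + 46*y0 = 1

Step 3: Scale the particular solution.
Multiply by 3/1 = 3:
p = -51, q = -30

Step 4: Verify.
27*(-51) - 46*(-30) = 3 = 3 ✓

p = -51, q = -30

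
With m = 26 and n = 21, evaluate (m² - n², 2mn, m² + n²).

a = m² - n² = 676 - 441 = 235
b = 2mn = 2·26·21 = 1092
c = m² + n² = 676 + 441 = 1117
Verify: 235² + 1092² = 55225 + 1192464 = 1247689 = 1117² ✓

(235, 1092, 1117)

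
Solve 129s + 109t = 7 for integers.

Step 1: Check solvability.
gcd(129, 109) = 1
Since 1 divides 7, solutions exist.

Step 2: Apply extended Euclidean algorithm to find gcd.
We find integers such that 129*x0 + 109*y0 = 1

Step 3: Scale the particular solution.
Multiply by 7/1 = 7:
s = -343, t = 406

Step 4: Verify.
129*(-343) + 109*(406) = 7 = 7 ✓

s = -343, t = 406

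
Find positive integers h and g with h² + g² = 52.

We need to find integers h, g > 0 such that h² + g² = 52.
Trying h = 4: g² = 52 - 4² = 52 - 16 = 36
g = 6
Check: 4² + 6² = 16 + 36 = 52 ✓

52 = 4² + 6²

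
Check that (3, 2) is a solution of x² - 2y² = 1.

Compute x² = 3² = 9
Compute 2y² = 2·2² = 2·4 = 8
x² - 2y² = 9 - 8 = 1
Since this equals 1, (3, 2) is a solution.

Yes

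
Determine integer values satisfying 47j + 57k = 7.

Step 1: Check solvability.
gcd(47, 57) = 1
Since 1 divides 7, solutions exist.

Step 2: Apply extended Euclidean algorithm to find gcd.
We find integers such that 47*x0 + 57*y0 = 1

Step 3: Scale the particular solution.
Multiply by 7/1 = 7:
j = 119, k = -98

Step 4: Verify.
47*(119) + 57*(-98) = 7 = 7 ✓

j = 119, k = -98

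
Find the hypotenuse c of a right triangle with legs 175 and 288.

c² = a² + b² = 175² + 288² = 30625 + 82944 = 113569
c = sqrt(113569) = 337

337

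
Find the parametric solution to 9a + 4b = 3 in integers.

Step 1: Compute gcd(9, 4) = 1.
Since 1 divides 3, solutions exist.

Step 2: Find a particular solution using extended Euclidean algorithm.
We get a₀ = 3, b₀ = -6.
Check: 9*3 + 4*-6 = 3 = 3 ✓

Step 3: Write the general solution.
a = 3 + (4/1)t = 3 + 4t
b = -6 - (9/1)t = -6 - 9t
for any integer t.

a = 3 + 4t, b = -6 - 9t for integer t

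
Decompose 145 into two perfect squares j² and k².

We need to find integers j, k > 0 such that j² + k² = 145.
Trying j = 1: k² = 145 - 1² = 145 - 1 = 144
k = 12
Check: 1² + 12² = 1 + 144 = 145 ✓

145 = 1² + 12²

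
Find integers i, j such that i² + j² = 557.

We need to find integers i, j > 0 such that i² + j² = 557.
Trying i = 14: j² = 557 - 14² = 557 - 196 = 361
j = 19
Check: 14² + 19² = 196 + 361 = 557 ✓

557 = 14² + 19²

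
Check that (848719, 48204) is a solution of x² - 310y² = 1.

Compute x² = 848719² = 720323940961
Compute 310y² = 310·48204² = 310·2323625616 = 720323940960
x² - 310y² = 720323940961 - 720323940960 = 1
Since this equals 1, (848719, 48204) is a solution.

Yes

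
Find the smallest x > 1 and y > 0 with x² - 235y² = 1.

We seek the smallest positive integers (x, y) with x² - 235y² = 1, i.e., x² = 235y² + 1.
Try successive y values:
y = 1: x² = 235·1² + 1 = 236, not a perfect square
y = 2: x² = 235·2² + 1 = 941, not a perfect square
y = 3: x² = 235·3² + 1 = 2116, x = 46 ✓

Verify: 46² - 235·3² = 2116 - 2115 = 1 ✓

x = 46, y = 3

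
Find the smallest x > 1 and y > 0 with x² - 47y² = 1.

We seek the smallest positive integers (x, y) with x² - 47y² = 1, i.e., x² = 47y² + 1.
Try successive y values:
y = 1: x² = 47·1² + 1 = 48, not a perfect square
y = 2: x² = 47·2² + 1 = 189, not a perfect square
y = 3: x² = 47·3² + 1 = 424, not a perfect square
... continuing the search (or via continued fractions) ...
y = 7: x² = 47·7² + 1 = 2304, x = 48 ✓

Verify: 48² - 47·7² = 2304 - 2303 = 1 ✓

x = 48, y = 7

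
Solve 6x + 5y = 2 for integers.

Step 1: Check solvability.
gcd(6, 5) = 1
Since 1 divides 2, solutions exist.

Step 2: Apply extended Euclidean algorithm to find gcd.
We find integers such that 6*x0 + 5*y0 = 1

Step 3: Scale the particular solution.
Multiply by 2/1 = 2:
x = 2, y = -2

Step 4: Verify.
6*(2) + 5*(-2) = 2 = 2 ✓

x = 2, y = -2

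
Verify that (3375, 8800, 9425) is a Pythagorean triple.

Compute a² + b² = 3375² + 8800² = 11390625 + 77440000 = 88830625
Compute c² = 9425² = 88830625
Since 88830625 = 88830625, confirmed.

Yes, it is a Pythagorean triple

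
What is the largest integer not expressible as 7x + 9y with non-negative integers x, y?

For two coprime denominations a and b, the Frobenius number (largest value not representable as a non-negative combination) is ab - a - b.
Here gcd(7, 9) = 1, so they are coprime.
F(7, 9) = 7·9 - 7 - 9 = 63 - 16 = 47

47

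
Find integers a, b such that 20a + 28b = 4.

Step 1: Check solvability.
gcd(20, 28) = 4
Since 4 divides 4, solutions exist.

Step 2: Apply extended Euclidean algorithm to find gcd.
We find integers such that 20*x0 + 28*y0 = 4

Step 3: Scale the particular solution.
Multiply by 4/4 = 1:
a = 3, b = -2

Step 4: Verify.
20*(3) + 28*(-2) = 4 = 4 ✓

a = 3, b = -2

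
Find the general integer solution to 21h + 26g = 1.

Step 1: Compute gcd(21, 26) = 1.
Since 1 divides 1, solutions exist.

Step 2: Find a particular solution using extended Euclidean algorithm.
We get h₀ = 5, g₀ = -4.
Check: 21*5 + 26*-4 = 1 = 1 ✓

Step 3: Write the general solution.
h = 5 + (26/1)t = 5 + 26t
g = -4 - (21/1)t = -4 - 21t
for any integer t.

h = 5 + 26t, g = -4 - 21t for integer t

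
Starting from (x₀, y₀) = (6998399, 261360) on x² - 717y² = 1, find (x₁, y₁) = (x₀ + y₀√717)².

Solutions to x² - Dy² = 1 are generated by powers of (x₀ + y₀√D).
The next solution satisfies x₁ + y₁√717 = (x₀ + y₀√717)², giving:
x₁ = x₀² + 717y₀² = 6998399² + 717·261360² = 48977588563201 + 48977588563200 = 97955177126401
y₁ = 2x₀y₀ = 2·6998399·261360 = 3658203125280

Verify: 97955177126401² - 717·3658203125280² = 9595216725864593671931212801 - 9595216725864593671931212800 = 1 ✓

x = 97955177126401, y = 3658203125280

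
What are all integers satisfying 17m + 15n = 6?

Step 1: Compute gcd(17, 15) = 1.
Since 1 divides 6, solutions exist.

Step 2: Find a particular solution using extended Euclidean algorithm.
We get m₀ = -42, n₀ = 48.
Check: 17*-42 + 15*48 = 6 = 6 ✓

Step 3: Write the general solution.
m = -42 + (15/1)t = -42 + 15t
n = 48 - (17/1)t = 48 - 17t
for any integer t.

m = -42 + 15t, n = 48 - 17t for integer t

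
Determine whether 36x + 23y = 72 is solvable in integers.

Step 1: Compute gcd(36, 23).
gcd(36, 23) = 1

Step 2: Check divisibility.
Does 1 divide 72? 72 = 1 x 72, so yes.

By the theorem on linear Diophantine equations, 36x + 23y = 72 has integer solutions if and only if gcd(36, 23) divides 72. Since 1 | 72, solutions exist.

Yes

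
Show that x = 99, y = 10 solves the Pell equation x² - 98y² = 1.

Compute x² = 99² = 9801
Compute 98y² = 98·10² = 98·100 = 9800
x² - 98y² = 9801 - 9800 = 1
Since this equals 1, (99, 10) is a solution.

Yes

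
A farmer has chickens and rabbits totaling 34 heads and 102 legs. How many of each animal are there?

Let c = chickens, r = rabbits.
Heads: c + r = 34
Legs: 2c + 4r = 102
From the first equation, c = 34 - r. Substitute:
2(34 - r) + 4r = 102
68 + 2r = 102
r = (102 - 68)/2 = 17
c = 34 - 17 = 17

Chickens: 17, Rabbits: 17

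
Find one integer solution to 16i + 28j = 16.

Step 1: Check solvability.
gcd(16, 28) = 4
Since 4 divides 16, solutions exist.

Step 2: Apply extended Euclidean algorithm to find gcd.
We find integers such that 16*x0 + 28*y0 = 4

Step 3: Scale the particular solution.
Multiply by 16/4 = 4:
i = 8, j = -4

Step 4: Verify.
16*(8) + 28*(-4) = 16 = 16 ✓

i = 8, j = -4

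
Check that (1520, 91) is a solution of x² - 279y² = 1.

Compute x² = 1520² = 2310400
Compute 279y² = 279·91² = 279·8281 = 2310399
x² - 279y² = 2310400 - 2310399 = 1
Since this equals 1, (1520, 91) is a solution.

Yes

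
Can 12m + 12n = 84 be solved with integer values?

Step 1: Compute gcd(12, 12).
gcd(12, 12) = 12

Step 2: Check divisibility.
Does 12 divide 84? 84 = 12 x 7, so yes.

By the theorem on linear Diophantine equations, 12m + 12n = 84 has integer solutions if and only if gcd(12, 12) divides 84. Since 12 | 84, solutions exist.

Yes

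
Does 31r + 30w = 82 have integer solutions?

Step 1: Compute gcd(31, 30).
gcd(31, 30) = 1

Step 2: Check divisibility.
Does 1 divide 82? 82 = 1 x 82, so yes.

By the theorem on linear Diophantine equations, 31r + 30w = 82 has integer solutions if and only if gcd(31, 30) divides 82. Since 1 | 82, solutions exist.

Yes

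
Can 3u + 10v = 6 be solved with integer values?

Step 1: Compute gcd(3, 10).
gcd(3, 10) = 1

Step 2: Check divisibility.
Does 1 divide 6? 6 = 1 x 6, so yes.

By the theorem on linear Diophantine equations, 3u + 10v = 6 has integer solutions if and only if gcd(3, 10) divides 6. Since 1 | 6, solutions exist.

Yes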